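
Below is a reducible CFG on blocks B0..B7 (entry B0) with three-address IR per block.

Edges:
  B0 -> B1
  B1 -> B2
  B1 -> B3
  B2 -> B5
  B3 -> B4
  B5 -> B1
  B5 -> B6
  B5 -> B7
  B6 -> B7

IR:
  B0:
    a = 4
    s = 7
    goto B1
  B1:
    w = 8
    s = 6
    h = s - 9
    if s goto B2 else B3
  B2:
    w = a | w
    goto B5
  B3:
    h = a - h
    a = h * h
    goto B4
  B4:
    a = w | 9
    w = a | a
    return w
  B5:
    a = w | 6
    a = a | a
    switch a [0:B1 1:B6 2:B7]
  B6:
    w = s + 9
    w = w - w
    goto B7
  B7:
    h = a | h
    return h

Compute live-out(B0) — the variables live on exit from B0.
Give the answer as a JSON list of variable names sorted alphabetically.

def/use:
  B0: def={a,s} ue=∅
  B1: def={h,s,w} ue=∅
  B2: def={w} ue={a,w}
  B3: def={a,h} ue={a,h}
  B4: def={a,w} ue={w}
  B5: def={a} ue={w}
  B6: def={w} ue={s}
  B7: def={h} ue={a,h}

Liveness:
  B0: in=∅ out={a}
  B1: in={a} out={a,h,s,w}
  B2: in={a,h,s,w} out={h,s,w}
  B3: in={a,h,w} out={w}
  B4: in={w} out=∅
  B5: in={h,s,w} out={a,h,s}
  B6: in={a,h,s} out={a,h}
  B7: in={a,h} out=∅

live-out(B0) = ["a"]

Answer: ["a"]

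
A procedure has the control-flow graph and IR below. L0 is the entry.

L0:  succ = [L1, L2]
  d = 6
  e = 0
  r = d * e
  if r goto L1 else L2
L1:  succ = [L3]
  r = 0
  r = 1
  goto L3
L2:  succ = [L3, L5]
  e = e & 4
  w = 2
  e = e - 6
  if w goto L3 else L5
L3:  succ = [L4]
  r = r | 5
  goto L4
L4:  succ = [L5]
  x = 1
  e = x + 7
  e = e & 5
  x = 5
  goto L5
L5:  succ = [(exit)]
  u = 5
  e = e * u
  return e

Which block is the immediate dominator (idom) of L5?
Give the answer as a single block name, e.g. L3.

idom tree: L1←L0 L2←L0 L3←L0 L4←L3 L5←L0
Dom∩ at merges:
  L3: preds {L1,L2}: {L0,L1} ∩ {L0,L2} = {L0}; idom=L0
  L5: preds {L2,L4}: {L0,L2} ∩ {L0,L3,L4} = {L0}; idom=L0

idom(L5) = L0

Answer: L0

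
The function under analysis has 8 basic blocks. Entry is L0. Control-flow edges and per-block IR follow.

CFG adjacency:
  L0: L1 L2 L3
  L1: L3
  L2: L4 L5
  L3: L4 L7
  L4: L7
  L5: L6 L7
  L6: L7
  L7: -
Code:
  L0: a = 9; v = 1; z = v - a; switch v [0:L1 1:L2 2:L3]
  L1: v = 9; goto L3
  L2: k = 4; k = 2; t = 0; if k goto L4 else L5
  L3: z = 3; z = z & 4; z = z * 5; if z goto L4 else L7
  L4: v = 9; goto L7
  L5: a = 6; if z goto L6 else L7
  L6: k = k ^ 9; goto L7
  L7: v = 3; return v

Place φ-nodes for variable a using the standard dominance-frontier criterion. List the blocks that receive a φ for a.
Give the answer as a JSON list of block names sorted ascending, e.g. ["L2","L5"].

idom tree: L1←L0 L2←L0 L3←L0 L4←L0 L5←L2 L6←L5 L7←L0
Join-block Dom:
  L3: preds {L0,L1}: {L0} ∩ {L0,L1} = {L0}; idom=L0
  L4: preds {L2,L3}: {L0,L2} ∩ {L0,L3} = {L0}; idom=L0
  L7: preds {L3,L4,L5,L6}: {L0,L3} ∩ {L0,L4} ∩ {L0,L2,L5} ∩ {L0,L2,L5,L6} = {L0}; idom=L0

DF derivation:
  join L3 pred L0: · stop@L0
  join L3 pred L1: L1 stop@L0
  join L4 pred L2: L2 stop@L0
  join L4 pred L3: L3 stop@L0
  join L7 pred L3: L3 stop@L0
  join L7 pred L4: L4 stop@L0
  join L7 pred L5: L5→L2 stop@L0
  join L7 pred L6: L6→L5→L2 stop@L0
  L0: DF=∅
  L1: DF={L3}
  L2: DF={L4,L7}
  L3: DF={L4,L7}
  L4: DF={L7}
  L5: DF={L7}
  L6: DF={L7}
  L7: DF=∅

φ for a: defs {L0,L5}
  DF⁺ = {L7}

Answer: ["L7"]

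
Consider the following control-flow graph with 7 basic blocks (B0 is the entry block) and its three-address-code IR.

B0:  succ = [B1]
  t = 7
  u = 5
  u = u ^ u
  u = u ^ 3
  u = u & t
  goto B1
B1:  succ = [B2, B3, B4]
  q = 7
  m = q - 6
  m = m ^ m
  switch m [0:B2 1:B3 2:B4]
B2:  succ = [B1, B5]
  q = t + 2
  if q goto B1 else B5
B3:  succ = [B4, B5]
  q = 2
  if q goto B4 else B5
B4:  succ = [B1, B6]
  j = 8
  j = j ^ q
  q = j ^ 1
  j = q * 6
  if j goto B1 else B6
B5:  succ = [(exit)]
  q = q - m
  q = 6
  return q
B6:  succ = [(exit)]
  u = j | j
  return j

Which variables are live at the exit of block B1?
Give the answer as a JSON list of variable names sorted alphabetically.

Answer: ["m", "q", "t"]

Derivation:
Per-block:
  B0: {t,u} / ∅
  B1: {m,q} / ∅
  B2: {q} / {t}
  B3: {q} / ∅
  B4: {j,q} / {q}
  B5: {q} / {m,q}
  B6: {u} / {j}

Live sets:
  B0 li=∅ lo={t}
  B1 li={t} lo={m,q,t}
  B2 li={m,t} lo={m,q,t}
  B3 li={m,t} lo={m,q,t}
  B4 li={q,t} lo={j,t}
  B5 li={m,q} lo=∅
  B6 li={j} lo=∅

live-out(B1) = ["m", "q", "t"]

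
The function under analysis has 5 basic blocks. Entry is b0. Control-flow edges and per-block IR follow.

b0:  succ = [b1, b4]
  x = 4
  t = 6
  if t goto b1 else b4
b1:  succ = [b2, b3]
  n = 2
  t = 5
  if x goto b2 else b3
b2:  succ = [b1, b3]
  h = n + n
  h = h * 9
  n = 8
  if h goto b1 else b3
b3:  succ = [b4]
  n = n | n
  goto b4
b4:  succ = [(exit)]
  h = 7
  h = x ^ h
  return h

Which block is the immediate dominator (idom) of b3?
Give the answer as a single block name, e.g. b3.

Answer: b1

Analysis:
idom tree: b1←b0 b2←b1 b3←b1 b4←b0
Dom∩ at merges:
  b1: preds {b0,b2}: {b0} ∩ {b0,b1,b2} = {b0}; idom=b0
  b3: preds {b1,b2}: {b0,b1} ∩ {b0,b1,b2} = {b0,b1}; idom=b1
  b4: preds {b0,b3}: {b0} ∩ {b0,b1,b3} = {b0}; idom=b0

idom(b3) = b1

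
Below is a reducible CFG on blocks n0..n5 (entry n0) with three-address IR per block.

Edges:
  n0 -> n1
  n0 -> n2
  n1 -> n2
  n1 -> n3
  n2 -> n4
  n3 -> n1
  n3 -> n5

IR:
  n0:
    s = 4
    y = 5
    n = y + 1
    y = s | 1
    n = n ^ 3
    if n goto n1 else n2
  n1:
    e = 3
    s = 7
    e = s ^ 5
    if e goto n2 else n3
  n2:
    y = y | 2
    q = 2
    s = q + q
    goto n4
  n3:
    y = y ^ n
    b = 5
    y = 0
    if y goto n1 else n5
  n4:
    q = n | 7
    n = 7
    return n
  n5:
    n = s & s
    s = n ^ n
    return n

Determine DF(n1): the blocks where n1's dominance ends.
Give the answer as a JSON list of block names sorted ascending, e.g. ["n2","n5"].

idom tree: n1←n0 n2←n0 n3←n1 n4←n2 n5←n3
Join-block Dom:
  n1: preds {n0,n3}: {n0} ∩ {n0,n1,n3} = {n0}; idom=n0
  n2: preds {n0,n1}: {n0} ∩ {n0,n1} = {n0}; idom=n0

DF walk-up:
  n1←n0: walk · to n0
  n1←n3: walk n3→n1 to n0
  n2←n0: walk · to n0
  n2←n1: walk n1 to n0
  n0: DF=∅
  n1: DF={n1,n2}
  n2: DF=∅
  n3: DF={n1}
  n4: DF=∅
  n5: DF=∅

DF(n1) = ["n1", "n2"]

Answer: ["n1", "n2"]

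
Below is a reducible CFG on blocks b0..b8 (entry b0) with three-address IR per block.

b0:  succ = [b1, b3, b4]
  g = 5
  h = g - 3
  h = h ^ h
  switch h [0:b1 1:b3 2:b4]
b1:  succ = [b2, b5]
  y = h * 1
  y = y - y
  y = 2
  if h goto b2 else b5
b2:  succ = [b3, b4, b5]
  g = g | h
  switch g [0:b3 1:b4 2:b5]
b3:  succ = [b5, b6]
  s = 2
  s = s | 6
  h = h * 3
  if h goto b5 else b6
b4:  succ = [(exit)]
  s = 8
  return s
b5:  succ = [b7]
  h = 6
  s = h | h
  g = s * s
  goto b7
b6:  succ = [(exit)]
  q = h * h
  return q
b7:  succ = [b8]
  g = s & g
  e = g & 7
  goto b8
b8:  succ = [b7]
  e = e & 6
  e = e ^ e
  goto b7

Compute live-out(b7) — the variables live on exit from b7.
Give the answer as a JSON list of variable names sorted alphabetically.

Answer: ["e", "g", "s"]

Derivation:
def/use:
  b0: {g,h} / ∅
  b1: {y} / {h}
  b2: {g} / {g,h}
  b3: {h,s} / {h}
  b4: {s} / ∅
  b5: {g,h,s} / ∅
  b6: {q} / {h}
  b7: {e,g} / {g,s}
  b8: {e} / {e}

Backward fixpoint:
  b0 li=∅ lo={g,h}
  b1 li={g,h} lo={g,h}
  b2 li={g,h} lo={h}
  b3 li={h} lo={h}
  b4 li=∅ lo=∅
  b5 li=∅ lo={g,s}
  b6 li={h} lo=∅
  b7 li={g,s} lo={e,g,s}
  b8 li={e,g,s} lo={g,s}

live-out(b7) = ["e", "g", "s"]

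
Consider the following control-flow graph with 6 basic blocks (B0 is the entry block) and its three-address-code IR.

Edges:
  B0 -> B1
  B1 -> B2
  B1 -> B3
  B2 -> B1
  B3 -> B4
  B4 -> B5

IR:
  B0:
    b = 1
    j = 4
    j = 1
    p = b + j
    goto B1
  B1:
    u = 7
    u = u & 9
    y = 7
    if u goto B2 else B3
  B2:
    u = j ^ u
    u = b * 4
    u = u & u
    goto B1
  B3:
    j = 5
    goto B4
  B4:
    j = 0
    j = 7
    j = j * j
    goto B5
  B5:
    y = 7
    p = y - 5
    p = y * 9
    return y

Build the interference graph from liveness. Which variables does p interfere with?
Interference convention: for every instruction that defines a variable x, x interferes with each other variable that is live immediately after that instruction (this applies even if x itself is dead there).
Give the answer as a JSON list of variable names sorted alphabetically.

def/use:
  B0: {b,j,p} / ∅
  B1: {u,y} / ∅
  B2: {u} / {b,j,u}
  B3: {j} / ∅
  B4: {j} / ∅
  B5: {p,y} / ∅

Live sets:
  live B0: ∅→{b,j}
  live B1: {b,j}→{b,j,u}
  live B2: {b,j,u}→{b,j}
  live B3: ∅→∅
  live B4: ∅→∅
  live B5: ∅→∅

Interfere edges:
  b↔{j,p,u,y}
  j↔{b,p,u,y}
  p↔{b,j,y}
  u↔{b,j,y}
  y↔{b,j,p,u}

N(p) = ["b", "j", "y"]

Answer: ["b", "j", "y"]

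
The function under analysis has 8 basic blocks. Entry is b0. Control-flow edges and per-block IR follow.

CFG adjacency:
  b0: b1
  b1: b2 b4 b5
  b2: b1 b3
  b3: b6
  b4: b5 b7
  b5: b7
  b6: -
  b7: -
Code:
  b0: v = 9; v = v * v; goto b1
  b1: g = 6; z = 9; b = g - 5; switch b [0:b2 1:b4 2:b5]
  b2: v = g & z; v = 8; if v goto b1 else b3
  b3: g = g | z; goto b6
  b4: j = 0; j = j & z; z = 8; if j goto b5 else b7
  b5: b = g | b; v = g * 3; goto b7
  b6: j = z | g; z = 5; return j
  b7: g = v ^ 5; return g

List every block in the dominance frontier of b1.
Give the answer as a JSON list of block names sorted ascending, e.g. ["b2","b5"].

Answer: ["b1"]

Analysis:
idom tree: b1←b0 b2←b1 b3←b2 b4←b1 b5←b1 b6←b3 b7←b1
Join-block Dom:
  b1: preds {b0,b2}: {b0} ∩ {b0,b1,b2} = {b0}; idom=b0
  b5: preds {b1,b4}: {b0,b1} ∩ {b0,b1,b4} = {b0,b1}; idom=b1
  b7: preds {b4,b5}: {b0,b1,b4} ∩ {b0,b1,b5} = {b0,b1}; idom=b1

DF walk-up:
  b1←b0: walk · to b0
  b1←b2: walk b2→b1 to b0
  b5←b1: walk · to b1
  b5←b4: walk b4 to b1
  b7←b4: walk b4 to b1
  b7←b5: walk b5 to b1
  b0 → ∅
  b1 → {b1}
  b2 → {b1}
  b3 → ∅
  b4 → {b5,b7}
  b5 → {b7}
  b6 → ∅
  b7 → ∅

DF(b1) = ["b1"]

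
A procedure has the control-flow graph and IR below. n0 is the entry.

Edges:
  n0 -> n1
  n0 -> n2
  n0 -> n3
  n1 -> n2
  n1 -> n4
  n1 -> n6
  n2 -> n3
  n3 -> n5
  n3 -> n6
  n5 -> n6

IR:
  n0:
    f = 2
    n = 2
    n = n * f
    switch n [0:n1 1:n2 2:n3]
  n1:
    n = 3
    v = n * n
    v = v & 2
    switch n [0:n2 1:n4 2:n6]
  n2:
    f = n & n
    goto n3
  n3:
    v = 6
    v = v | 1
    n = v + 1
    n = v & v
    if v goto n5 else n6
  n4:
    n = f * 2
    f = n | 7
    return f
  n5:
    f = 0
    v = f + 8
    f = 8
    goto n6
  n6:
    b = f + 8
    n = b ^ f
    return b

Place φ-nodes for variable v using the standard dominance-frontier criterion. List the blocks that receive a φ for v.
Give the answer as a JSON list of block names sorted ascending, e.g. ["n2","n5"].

idom tree: n1←n0 n2←n0 n3←n0 n4←n1 n5←n3 n6←n0
Dom∩ at merges:
  n2: preds {n0,n1}: {n0} ∩ {n0,n1} = {n0}; idom=n0
  n3: preds {n0,n2}: {n0} ∩ {n0,n2} = {n0}; idom=n0
  n6: preds {n1,n3,n5}: {n0,n1} ∩ {n0,n3} ∩ {n0,n3,n5} = {n0}; idom=n0

Frontier:
  n2←n0: walk · to n0
  n2←n1: walk n1 to n0
  n3←n0: walk · to n0
  n3←n2: walk n2 to n0
  n6←n1: walk n1 to n0
  n6←n3: walk n3 to n0
  n6←n5: walk n5→n3 to n0
  n0 → ∅
  n1 → {n2,n6}
  n2 → {n3}
  n3 → {n6}
  n4 → ∅
  n5 → {n6}
  n6 → ∅

φ for v: defs {n1,n3,n5}
  DF⁺ = {n2,n3,n6}

Answer: ["n2", "n3", "n6"]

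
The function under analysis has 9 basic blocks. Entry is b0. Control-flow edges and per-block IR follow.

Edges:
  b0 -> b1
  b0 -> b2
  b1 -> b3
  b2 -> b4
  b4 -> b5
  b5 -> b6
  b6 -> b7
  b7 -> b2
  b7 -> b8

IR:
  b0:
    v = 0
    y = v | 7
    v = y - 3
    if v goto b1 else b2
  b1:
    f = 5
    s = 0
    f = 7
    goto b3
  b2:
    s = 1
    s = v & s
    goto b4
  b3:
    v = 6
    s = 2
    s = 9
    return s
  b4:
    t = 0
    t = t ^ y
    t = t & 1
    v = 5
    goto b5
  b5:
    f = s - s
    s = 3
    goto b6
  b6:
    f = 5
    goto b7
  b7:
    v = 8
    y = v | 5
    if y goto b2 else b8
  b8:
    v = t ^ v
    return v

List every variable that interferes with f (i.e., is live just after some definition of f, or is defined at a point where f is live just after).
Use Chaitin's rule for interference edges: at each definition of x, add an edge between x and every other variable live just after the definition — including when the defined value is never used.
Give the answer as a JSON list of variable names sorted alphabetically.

Answer: ["t"]

Working:
Block summaries:
  b0: {v,y} / ∅
  b1: {f,s} / ∅
  b2: {s} / {v}
  b3: {s,v} / ∅
  b4: {t,v} / {y}
  b5: {f,s} / {s}
  b6: {f} / ∅
  b7: {v,y} / ∅
  b8: {v} / {t,v}

Liveness:
  b0 li=∅ lo={v,y}
  b1 li=∅ lo=∅
  b2 li={v,y} lo={s,y}
  b3 li=∅ lo=∅
  b4 li={s,y} lo={s,t}
  b5 li={s,t} lo={t}
  b6 li={t} lo={t}
  b7 li={t} lo={t,v,y}
  b8 li={t,v} lo=∅

Conflict graph:
  f: {t}
  s: {t,v,y}
  t: {f,s,v,y}
  v: {s,t,y}
  y: {s,t,v}

N(f) = ["t"]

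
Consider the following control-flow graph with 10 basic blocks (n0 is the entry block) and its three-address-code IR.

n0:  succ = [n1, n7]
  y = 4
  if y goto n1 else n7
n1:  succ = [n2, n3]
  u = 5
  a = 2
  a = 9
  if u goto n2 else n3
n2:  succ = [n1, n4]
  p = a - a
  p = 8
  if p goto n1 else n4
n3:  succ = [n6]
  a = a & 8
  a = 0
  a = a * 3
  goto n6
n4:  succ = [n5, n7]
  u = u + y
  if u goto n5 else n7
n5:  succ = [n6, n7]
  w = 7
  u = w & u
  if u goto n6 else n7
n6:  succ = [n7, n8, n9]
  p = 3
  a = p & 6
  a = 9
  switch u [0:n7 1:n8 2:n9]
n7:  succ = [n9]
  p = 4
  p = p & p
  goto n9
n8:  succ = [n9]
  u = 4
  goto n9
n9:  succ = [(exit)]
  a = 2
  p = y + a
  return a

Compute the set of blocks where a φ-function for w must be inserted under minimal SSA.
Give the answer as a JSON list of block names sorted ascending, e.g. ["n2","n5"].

Answer: ["n6", "n7", "n9"]

Derivation:
idom tree: n1←n0 n2←n1 n3←n1 n4←n2 n5←n4 n6←n1 n7←n0 n8←n6 n9←n0
Dom∩ at merges:
  n1: preds {n0,n2}: {n0} ∩ {n0,n1,n2} = {n0}; idom=n0
  n6: preds {n3,n5}: {n0,n1,n3} ∩ {n0,n1,n2,n4,n5} = {n0,n1}; idom=n1
  n7: preds {n0,n4,n5,n6}: {n0} ∩ {n0,n1,n2,n4} ∩ {n0,n1,n2,n4,n5} ∩ {n0,n1,n6} = {n0}; idom=n0
  n9: preds {n6,n7,n8}: {n0,n1,n6} ∩ {n0,n7} ∩ {n0,n1,n6,n8} = {n0}; idom=n0

Frontier:
  join n1 pred n0: · stop@n0
  join n1 pred n2: n2→n1 stop@n0
  join n6 pred n3: n3 stop@n1
  join n6 pred n5: n5→n4→n2 stop@n1
  join n7 pred n0: · stop@n0
  join n7 pred n4: n4→n2→n1 stop@n0
  join n7 pred n5: n5→n4→n2→n1 stop@n0
  join n7 pred n6: n6→n1 stop@n0
  join n9 pred n6: n6→n1 stop@n0
  join n9 pred n7: n7 stop@n0
  join n9 pred n8: n8→n6→n1 stop@n0
  DF(n0)=∅
  DF(n1)={n1,n7,n9}
  DF(n2)={n1,n6,n7}
  DF(n3)={n6}
  DF(n4)={n6,n7}
  DF(n5)={n6,n7}
  DF(n6)={n7,n9}
  DF(n7)={n9}
  DF(n8)={n9}
  DF(n9)=∅

φ for w: defs {n5}
  DF⁺ = {n6,n7,n9}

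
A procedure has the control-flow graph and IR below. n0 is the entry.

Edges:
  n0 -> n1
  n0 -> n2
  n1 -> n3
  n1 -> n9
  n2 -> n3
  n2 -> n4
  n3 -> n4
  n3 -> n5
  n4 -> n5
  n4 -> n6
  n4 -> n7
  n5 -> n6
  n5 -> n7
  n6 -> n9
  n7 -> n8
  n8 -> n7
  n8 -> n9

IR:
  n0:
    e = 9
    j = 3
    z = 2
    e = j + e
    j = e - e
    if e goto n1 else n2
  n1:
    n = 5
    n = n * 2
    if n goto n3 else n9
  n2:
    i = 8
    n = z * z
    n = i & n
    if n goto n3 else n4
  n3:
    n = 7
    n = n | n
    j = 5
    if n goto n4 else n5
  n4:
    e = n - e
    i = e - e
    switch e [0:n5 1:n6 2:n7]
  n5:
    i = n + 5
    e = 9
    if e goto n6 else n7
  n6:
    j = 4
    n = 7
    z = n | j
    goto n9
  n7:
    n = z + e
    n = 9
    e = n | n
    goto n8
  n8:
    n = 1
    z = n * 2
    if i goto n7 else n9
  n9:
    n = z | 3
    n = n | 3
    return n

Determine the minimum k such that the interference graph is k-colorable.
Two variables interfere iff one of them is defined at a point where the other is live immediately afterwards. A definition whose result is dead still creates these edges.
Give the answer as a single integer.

Answer: 4

Derivation:
Per-block:
  n0 def {e,j,z} use ∅
  n1 def {n} use ∅
  n2 def {i,n} use {z}
  n3 def {j,n} use ∅
  n4 def {e,i} use {e,n}
  n5 def {e,i} use {n}
  n6 def {j,n,z} use ∅
  n7 def {e,n} use {e,z}
  n8 def {n,z} use {i}
  n9 def {n} use {z}

Backward fixpoint:
  live n0: ∅→{e,z}
  live n1: {e,z}→{e,z}
  live n2: {e,z}→{e,n,z}
  live n3: {e,z}→{e,n,z}
  live n4: {e,n,z}→{e,i,n,z}
  live n5: {n,z}→{e,i,z}
  live n6: ∅→{z}
  live n7: {e,i,z}→{e,i}
  live n8: {e,i}→{e,i,z}
  live n9: {z}→∅

Interfere edges:
  e: {i,j,n,z}
  i: {e,n,z}
  j: {e,n,z}
  n: {e,i,j,z}
  z: {e,i,j,n}

Registers:
  lower bound: {e,i,n,z} mutually conflict ⇒ χ ≥ 4
  assign e→c0 i→c3 j→c3 n→c1 z→c2 — no edge inside a register ⇒ χ ≤ 4
  χ = 4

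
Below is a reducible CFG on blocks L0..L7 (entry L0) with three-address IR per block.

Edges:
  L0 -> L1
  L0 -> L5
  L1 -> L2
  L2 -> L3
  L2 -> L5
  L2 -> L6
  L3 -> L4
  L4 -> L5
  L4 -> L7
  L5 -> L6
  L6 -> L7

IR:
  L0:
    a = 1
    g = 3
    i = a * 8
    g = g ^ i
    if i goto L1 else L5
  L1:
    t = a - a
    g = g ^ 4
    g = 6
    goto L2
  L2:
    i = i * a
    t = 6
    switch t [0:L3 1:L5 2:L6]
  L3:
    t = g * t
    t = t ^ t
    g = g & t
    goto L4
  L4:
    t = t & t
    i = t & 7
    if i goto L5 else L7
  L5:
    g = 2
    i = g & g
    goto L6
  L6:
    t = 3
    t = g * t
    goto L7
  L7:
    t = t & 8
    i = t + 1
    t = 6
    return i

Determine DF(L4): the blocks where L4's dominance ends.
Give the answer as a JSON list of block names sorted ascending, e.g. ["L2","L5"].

idom tree: L1←L0 L2←L1 L3←L2 L4←L3 L5←L0 L6←L0 L7←L0
Dom∩ at merges:
  L5: preds {L0,L2,L4}: {L0} ∩ {L0,L1,L2} ∩ {L0,L1,L2,L3,L4} = {L0}; idom=L0
  L6: preds {L2,L5}: {L0,L1,L2} ∩ {L0,L5} = {L0}; idom=L0
  L7: preds {L4,L6}: {L0,L1,L2,L3,L4} ∩ {L0,L6} = {L0}; idom=L0

DF derivation:
  join L5 pred L0: · stop@L0
  join L5 pred L2: L2→L1 stop@L0
  join L5 pred L4: L4→L3→L2→L1 stop@L0
  join L6 pred L2: L2→L1 stop@L0
  join L6 pred L5: L5 stop@L0
  join L7 pred L4: L4→L3→L2→L1 stop@L0
  join L7 pred L6: L6 stop@L0
  L0: DF=∅
  L1: DF={L5,L6,L7}
  L2: DF={L5,L6,L7}
  L3: DF={L5,L7}
  L4: DF={L5,L7}
  L5: DF={L6}
  L6: DF={L7}
  L7: DF=∅

DF(L4) = ["L5", "L7"]

Answer: ["L5", "L7"]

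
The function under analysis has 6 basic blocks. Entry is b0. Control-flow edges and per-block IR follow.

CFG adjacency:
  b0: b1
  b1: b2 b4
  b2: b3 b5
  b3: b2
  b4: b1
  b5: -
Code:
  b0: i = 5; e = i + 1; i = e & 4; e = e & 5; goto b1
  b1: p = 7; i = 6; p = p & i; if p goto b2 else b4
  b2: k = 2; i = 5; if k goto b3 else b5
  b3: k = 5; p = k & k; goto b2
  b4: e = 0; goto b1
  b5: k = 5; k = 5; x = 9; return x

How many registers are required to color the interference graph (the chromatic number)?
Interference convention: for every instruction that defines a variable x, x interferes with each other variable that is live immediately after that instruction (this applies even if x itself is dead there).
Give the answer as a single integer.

Block summaries:
  b0: {e,i} / ∅
  b1: {i,p} / ∅
  b2: {i,k} / ∅
  b3: {k,p} / ∅
  b4: {e} / ∅
  b5: {k,x} / ∅

Backward fixpoint:
  b0: in=∅ out=∅
  b1: in=∅ out=∅
  b2: in=∅ out=∅
  b3: in=∅ out=∅
  b4: in=∅ out=∅
  b5: in=∅ out=∅

Interference:
  e↔{i}
  i↔{e,k,p}
  k↔{i}
  p↔{i}
  x↔∅

Colouring:
  clique {e,i} ⇒ need ≥ 2
  2-colouring: c0={i,x}  c1={e,k,p}
  χ = 2

Answer: 2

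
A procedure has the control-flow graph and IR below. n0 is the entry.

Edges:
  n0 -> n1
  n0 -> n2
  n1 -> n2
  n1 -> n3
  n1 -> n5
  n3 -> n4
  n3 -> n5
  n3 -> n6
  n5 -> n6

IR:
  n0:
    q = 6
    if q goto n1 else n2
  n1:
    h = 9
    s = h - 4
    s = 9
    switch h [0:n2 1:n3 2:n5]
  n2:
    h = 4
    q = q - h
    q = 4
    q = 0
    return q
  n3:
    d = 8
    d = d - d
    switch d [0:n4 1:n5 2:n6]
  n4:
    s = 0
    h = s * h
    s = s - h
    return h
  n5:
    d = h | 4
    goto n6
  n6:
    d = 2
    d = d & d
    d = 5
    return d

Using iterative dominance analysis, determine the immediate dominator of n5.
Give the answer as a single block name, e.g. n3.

idom tree: n1←n0 n2←n0 n3←n1 n4←n3 n5←n1 n6←n1
Dom∩ at merges:
  n2: preds {n0,n1}: {n0} ∩ {n0,n1} = {n0}; idom=n0
  n5: preds {n1,n3}: {n0,n1} ∩ {n0,n1,n3} = {n0,n1}; idom=n1
  n6: preds {n3,n5}: {n0,n1,n3} ∩ {n0,n1,n5} = {n0,n1}; idom=n1

idom(n5) = n1

Answer: n1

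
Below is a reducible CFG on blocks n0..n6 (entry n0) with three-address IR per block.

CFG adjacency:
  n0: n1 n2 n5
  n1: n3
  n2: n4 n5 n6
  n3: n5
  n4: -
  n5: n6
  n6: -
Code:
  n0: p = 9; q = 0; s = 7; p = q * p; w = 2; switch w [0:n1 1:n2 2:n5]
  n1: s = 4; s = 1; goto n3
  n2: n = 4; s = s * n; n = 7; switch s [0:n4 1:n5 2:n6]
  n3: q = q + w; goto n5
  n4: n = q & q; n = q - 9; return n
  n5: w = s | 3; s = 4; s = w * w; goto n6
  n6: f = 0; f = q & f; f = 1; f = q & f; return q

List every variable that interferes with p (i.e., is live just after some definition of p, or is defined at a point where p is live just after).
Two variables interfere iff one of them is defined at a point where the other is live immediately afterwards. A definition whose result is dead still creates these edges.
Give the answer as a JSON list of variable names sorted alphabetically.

Answer: ["q", "s"]

Derivation:
Per-block:
  n0: {p,q,s,w} / ∅
  n1: {s} / ∅
  n2: {n,s} / {s}
  n3: {q} / {q,w}
  n4: {n} / {q}
  n5: {s,w} / {s}
  n6: {f} / {q}

Liveness:
  n0 li=∅ lo={q,s,w}
  n1 li={q,w} lo={q,s,w}
  n2 li={q,s} lo={q,s}
  n3 li={q,s,w} lo={q,s}
  n4 li={q} lo=∅
  n5 li={q,s} lo={q}
  n6 li={q} lo=∅

Conflict graph:
  f: {q}
  n: {q,s}
  p: {q,s}
  q: {f,n,p,s,w}
  s: {n,p,q,w}
  w: {q,s}

N(p) = ["q", "s"]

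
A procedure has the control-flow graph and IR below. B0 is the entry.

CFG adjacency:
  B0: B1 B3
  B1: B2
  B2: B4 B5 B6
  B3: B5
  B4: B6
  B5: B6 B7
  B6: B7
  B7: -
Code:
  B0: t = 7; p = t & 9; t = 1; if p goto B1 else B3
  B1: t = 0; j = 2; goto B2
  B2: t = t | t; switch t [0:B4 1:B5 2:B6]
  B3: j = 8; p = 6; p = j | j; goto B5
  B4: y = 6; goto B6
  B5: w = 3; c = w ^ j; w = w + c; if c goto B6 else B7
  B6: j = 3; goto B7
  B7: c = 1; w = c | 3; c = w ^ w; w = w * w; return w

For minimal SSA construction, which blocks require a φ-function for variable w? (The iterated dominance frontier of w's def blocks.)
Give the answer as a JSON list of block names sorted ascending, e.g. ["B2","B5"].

Answer: ["B6", "B7"]

Analysis:
idom tree: B1←B0 B2←B1 B3←B0 B4←B2 B5←B0 B6←B0 B7←B0
Dom at joins:
  B5: preds {B2,B3}: {B0,B1,B2} ∩ {B0,B3} = {B0}; idom=B0
  B6: preds {B2,B4,B5}: {B0,B1,B2} ∩ {B0,B1,B2,B4} ∩ {B0,B5} = {B0}; idom=B0
  B7: preds {B5,B6}: {B0,B5} ∩ {B0,B6} = {B0}; idom=B0

Frontier:
  join B5 pred B2: B2→B1 stop@B0
  join B5 pred B3: B3 stop@B0
  join B6 pred B2: B2→B1 stop@B0
  join B6 pred B4: B4→B2→B1 stop@B0
  join B6 pred B5: B5 stop@B0
  join B7 pred B5: B5 stop@B0
  join B7 pred B6: B6 stop@B0
  DF(B0)=∅
  DF(B1)={B5,B6}
  DF(B2)={B5,B6}
  DF(B3)={B5}
  DF(B4)={B6}
  DF(B5)={B6,B7}
  DF(B6)={B7}
  DF(B7)=∅

φ for w: defs {B5,B7}
  DF⁺ = {B6,B7}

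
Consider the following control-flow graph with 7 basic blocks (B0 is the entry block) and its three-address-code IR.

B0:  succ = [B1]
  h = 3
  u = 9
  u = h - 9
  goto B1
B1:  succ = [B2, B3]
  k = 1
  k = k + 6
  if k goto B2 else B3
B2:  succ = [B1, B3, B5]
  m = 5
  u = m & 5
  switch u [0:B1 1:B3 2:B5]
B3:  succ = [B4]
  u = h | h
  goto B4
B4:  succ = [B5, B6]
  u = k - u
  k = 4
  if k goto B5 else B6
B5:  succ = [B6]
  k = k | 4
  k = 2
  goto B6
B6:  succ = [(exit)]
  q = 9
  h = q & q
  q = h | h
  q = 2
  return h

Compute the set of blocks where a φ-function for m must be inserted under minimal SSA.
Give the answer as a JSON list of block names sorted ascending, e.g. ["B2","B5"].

idom tree: B1←B0 B2←B1 B3←B1 B4←B3 B5←B1 B6←B1
Join-block Dom:
  B1: preds {B0,B2}: {B0} ∩ {B0,B1,B2} = {B0}; idom=B0
  B3: preds {B1,B2}: {B0,B1} ∩ {B0,B1,B2} = {B0,B1}; idom=B1
  B5: preds {B2,B4}: {B0,B1,B2} ∩ {B0,B1,B3,B4} = {B0,B1}; idom=B1
  B6: preds {B4,B5}: {B0,B1,B3,B4} ∩ {B0,B1,B5} = {B0,B1}; idom=B1

DF derivation:
  B1←B0: walk · to B0
  B1←B2: walk B2→B1 to B0
  B3←B1: walk · to B1
  B3←B2: walk B2 to B1
  B5←B2: walk B2 to B1
  B5←B4: walk B4→B3 to B1
  B6←B4: walk B4→B3 to B1
  B6←B5: walk B5 to B1
  DF(B0)=∅
  DF(B1)={B1}
  DF(B2)={B1,B3,B5}
  DF(B3)={B5,B6}
  DF(B4)={B5,B6}
  DF(B5)={B6}
  DF(B6)=∅

φ for m: defs {B2}
  DF⁺ = {B1,B3,B5,B6}

Answer: ["B1", "B3", "B5", "B6"]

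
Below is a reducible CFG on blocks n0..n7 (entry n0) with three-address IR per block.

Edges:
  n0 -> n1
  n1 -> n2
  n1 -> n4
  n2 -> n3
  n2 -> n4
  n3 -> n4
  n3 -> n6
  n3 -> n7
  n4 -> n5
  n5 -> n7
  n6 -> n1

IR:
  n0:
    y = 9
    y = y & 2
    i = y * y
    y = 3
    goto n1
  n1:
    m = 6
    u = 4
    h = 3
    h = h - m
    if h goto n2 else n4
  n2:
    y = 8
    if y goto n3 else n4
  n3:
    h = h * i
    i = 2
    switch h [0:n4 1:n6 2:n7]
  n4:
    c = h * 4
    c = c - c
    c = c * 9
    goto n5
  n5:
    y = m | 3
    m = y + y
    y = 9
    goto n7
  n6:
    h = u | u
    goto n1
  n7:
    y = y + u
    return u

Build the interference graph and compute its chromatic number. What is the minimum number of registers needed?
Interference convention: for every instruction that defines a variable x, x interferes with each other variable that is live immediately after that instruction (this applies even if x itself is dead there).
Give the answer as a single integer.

Per-block:
  n0 def {i,y} use ∅
  n1 def {h,m,u} use ∅
  n2 def {y} use ∅
  n3 def {h,i} use {h,i}
  n4 def {c} use {h}
  n5 def {m,y} use {m}
  n6 def {h} use {u}
  n7 def {y} use {u,y}

Live sets:
  n0 li=∅ lo={i}
  n1 li={i} lo={h,i,m,u}
  n2 li={h,i,m,u} lo={h,i,m,u,y}
  n3 li={h,i,m,u,y} lo={h,i,m,u,y}
  n4 li={h,m,u} lo={m,u}
  n5 li={m,u} lo={u,y}
  n6 li={i,u} lo={i}
  n7 li={u,y} lo=∅

Interfere edges:
  c↔{m,u}
  h↔{i,m,u,y}
  i↔{h,m,u,y}
  m↔{c,h,i,u,y}
  u↔{c,h,i,m,y}
  y↔{h,i,m,u}

Registers:
  clique {h,i,m,u,y} ⇒ need ≥ 5
  5-colouring: R0={m}  R1={u}  R2={c,h}  R3={i}  R4={y}
  χ = 5

Answer: 5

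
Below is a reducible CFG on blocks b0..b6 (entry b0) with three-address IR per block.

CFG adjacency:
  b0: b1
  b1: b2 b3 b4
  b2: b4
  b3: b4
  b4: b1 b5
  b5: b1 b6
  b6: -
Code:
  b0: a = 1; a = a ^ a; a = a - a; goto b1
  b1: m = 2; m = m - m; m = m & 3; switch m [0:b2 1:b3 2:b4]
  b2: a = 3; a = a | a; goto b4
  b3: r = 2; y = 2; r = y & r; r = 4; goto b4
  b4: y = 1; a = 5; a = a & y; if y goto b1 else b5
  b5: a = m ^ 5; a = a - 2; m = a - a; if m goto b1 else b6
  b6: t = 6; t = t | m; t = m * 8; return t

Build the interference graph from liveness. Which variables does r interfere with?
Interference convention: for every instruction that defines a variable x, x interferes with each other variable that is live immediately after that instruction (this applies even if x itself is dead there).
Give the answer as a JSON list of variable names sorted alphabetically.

Answer: ["m", "y"]

Derivation:
Block summaries:
  b0: {a} / ∅
  b1: {m} / ∅
  b2: {a} / ∅
  b3: {r,y} / ∅
  b4: {a,y} / ∅
  b5: {a,m} / {m}
  b6: {t} / {m}

Liveness:
  b0 li=∅ lo=∅
  b1 li=∅ lo={m}
  b2 li={m} lo={m}
  b3 li={m} lo={m}
  b4 li={m} lo={m}
  b5 li={m} lo={m}
  b6 li={m} lo=∅

Interfere edges:
  a — {m,y}
  m — {a,r,t,y}
  r — {m,y}
  t — {m}
  y — {a,m,r}

N(r) = ["m", "y"]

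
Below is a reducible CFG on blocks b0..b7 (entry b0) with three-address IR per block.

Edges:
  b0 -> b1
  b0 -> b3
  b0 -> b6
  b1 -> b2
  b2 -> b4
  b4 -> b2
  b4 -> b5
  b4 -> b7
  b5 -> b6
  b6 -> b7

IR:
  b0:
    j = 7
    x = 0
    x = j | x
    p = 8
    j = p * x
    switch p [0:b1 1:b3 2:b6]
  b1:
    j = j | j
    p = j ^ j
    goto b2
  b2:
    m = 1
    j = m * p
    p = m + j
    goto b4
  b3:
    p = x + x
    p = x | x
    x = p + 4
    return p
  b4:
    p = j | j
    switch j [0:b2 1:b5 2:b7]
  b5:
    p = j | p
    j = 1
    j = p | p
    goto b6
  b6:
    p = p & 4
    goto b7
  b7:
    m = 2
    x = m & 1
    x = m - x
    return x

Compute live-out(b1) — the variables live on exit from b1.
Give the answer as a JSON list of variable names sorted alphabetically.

Answer: ["p"]

Working:
Per-block:
  b0 def {j,p,x} use ∅
  b1 def {j,p} use {j}
  b2 def {j,m,p} use {p}
  b3 def {p,x} use {x}
  b4 def {p} use {j}
  b5 def {j,p} use {j,p}
  b6 def {p} use {p}
  b7 def {m,x} use ∅

Backward fixpoint:
  b0: in=∅ out={j,p,x}
  b1: in={j} out={p}
  b2: in={p} out={j}
  b3: in={x} out=∅
  b4: in={j} out={j,p}
  b5: in={j,p} out={p}
  b6: in={p} out=∅
  b7: in=∅ out=∅

live-out(b1) = ["p"]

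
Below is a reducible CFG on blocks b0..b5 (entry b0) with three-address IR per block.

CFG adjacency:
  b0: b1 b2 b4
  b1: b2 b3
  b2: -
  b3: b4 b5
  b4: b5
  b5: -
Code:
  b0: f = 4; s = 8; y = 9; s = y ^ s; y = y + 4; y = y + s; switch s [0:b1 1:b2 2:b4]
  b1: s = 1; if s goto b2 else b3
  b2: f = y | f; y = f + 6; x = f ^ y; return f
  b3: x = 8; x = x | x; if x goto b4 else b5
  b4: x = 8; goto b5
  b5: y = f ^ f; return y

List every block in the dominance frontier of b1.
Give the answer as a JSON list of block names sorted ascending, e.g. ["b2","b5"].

Answer: ["b2", "b4", "b5"]

Analysis:
idom tree: b1←b0 b2←b0 b3←b1 b4←b0 b5←b0
Join-block Dom:
  b2: preds {b0,b1}: {b0} ∩ {b0,b1} = {b0}; idom=b0
  b4: preds {b0,b3}: {b0} ∩ {b0,b1,b3} = {b0}; idom=b0
  b5: preds {b3,b4}: {b0,b1,b3} ∩ {b0,b4} = {b0}; idom=b0

Frontier:
  join b2 pred b0: · stop@b0
  join b2 pred b1: b1 stop@b0
  join b4 pred b0: · stop@b0
  join b4 pred b3: b3→b1 stop@b0
  join b5 pred b3: b3→b1 stop@b0
  join b5 pred b4: b4 stop@b0
  DF(b0)=∅
  DF(b1)={b2,b4,b5}
  DF(b2)=∅
  DF(b3)={b4,b5}
  DF(b4)={b5}
  DF(b5)=∅

DF(b1) = ["b2", "b4", "b5"]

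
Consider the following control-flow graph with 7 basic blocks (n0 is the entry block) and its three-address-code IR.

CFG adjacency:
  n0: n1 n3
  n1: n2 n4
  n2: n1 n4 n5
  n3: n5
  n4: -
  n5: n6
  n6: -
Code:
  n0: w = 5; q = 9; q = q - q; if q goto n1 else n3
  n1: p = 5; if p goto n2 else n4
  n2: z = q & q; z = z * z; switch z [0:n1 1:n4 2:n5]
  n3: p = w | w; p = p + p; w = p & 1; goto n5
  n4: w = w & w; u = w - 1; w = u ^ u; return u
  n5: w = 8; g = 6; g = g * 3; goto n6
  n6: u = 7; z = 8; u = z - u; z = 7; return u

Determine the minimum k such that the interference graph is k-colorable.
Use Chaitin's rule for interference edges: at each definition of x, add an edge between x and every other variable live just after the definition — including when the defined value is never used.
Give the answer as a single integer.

Answer: 3

Derivation:
Per-block:
  n0: def={q,w} ue=∅
  n1: def={p} ue=∅
  n2: def={z} ue={q}
  n3: def={p,w} ue={w}
  n4: def={u,w} ue={w}
  n5: def={g,w} ue=∅
  n6: def={u,z} ue=∅

Live sets:
  live n0: ∅→{q,w}
  live n1: {q,w}→{q,w}
  live n2: {q,w}→{q,w}
  live n3: {w}→∅
  live n4: {w}→∅
  live n5: ∅→∅
  live n6: ∅→∅

Interfere edges:
  g — ∅
  p — {q,w}
  q — {p,w,z}
  u — {w,z}
  w — {p,q,u,z}
  z — {q,u,w}

Chromatic number:
  lower bound: {p,q,w} mutually conflict ⇒ χ ≥ 3
  assign g→r0 p→r2 q→r1 u→r1 w→r0 z→r2 — no edge inside a register ⇒ χ ≤ 3
  χ = 3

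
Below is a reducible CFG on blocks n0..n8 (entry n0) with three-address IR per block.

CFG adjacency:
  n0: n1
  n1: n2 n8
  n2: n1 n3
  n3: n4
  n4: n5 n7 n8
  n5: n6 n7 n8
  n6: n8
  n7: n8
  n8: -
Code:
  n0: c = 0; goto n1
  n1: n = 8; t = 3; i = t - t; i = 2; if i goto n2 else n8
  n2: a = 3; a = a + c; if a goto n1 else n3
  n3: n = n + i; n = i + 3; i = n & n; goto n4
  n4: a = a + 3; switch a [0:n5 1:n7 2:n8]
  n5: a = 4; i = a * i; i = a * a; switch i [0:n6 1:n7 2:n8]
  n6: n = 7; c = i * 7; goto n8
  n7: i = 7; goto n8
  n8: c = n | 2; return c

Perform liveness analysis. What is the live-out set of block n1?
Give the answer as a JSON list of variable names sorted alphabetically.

Block summaries:
  n0 def {c} use ∅
  n1 def {i,n,t} use ∅
  n2 def {a} use {c}
  n3 def {i,n} use {i,n}
  n4 def {a} use {a}
  n5 def {a,i} use {i}
  n6 def {c,n} use {i}
  n7 def {i} use ∅
  n8 def {c} use {n}

Liveness:
  n0 li=∅ lo={c}
  n1 li={c} lo={c,i,n}
  n2 li={c,i,n} lo={a,c,i,n}
  n3 li={a,i,n} lo={a,i,n}
  n4 li={a,i,n} lo={i,n}
  n5 li={i,n} lo={i,n}
  n6 li={i} lo={n}
  n7 li={n} lo={n}
  n8 li={n} lo=∅

live-out(n1) = ["c", "i", "n"]

Answer: ["c", "i", "n"]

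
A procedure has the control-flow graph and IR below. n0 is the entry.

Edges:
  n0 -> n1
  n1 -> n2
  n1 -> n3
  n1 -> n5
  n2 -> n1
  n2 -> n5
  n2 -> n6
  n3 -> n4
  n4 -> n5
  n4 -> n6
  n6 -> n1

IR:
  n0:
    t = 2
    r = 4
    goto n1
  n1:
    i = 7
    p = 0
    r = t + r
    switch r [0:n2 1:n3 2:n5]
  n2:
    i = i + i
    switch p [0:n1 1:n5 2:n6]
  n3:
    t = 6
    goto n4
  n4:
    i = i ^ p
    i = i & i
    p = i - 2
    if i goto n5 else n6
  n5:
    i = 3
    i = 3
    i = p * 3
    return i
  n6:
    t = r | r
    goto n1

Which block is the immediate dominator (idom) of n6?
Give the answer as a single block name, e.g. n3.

Answer: n1

Analysis:
idom tree: n1←n0 n2←n1 n3←n1 n4←n3 n5←n1 n6←n1
Join-block Dom:
  n1: preds {n0,n2,n6}: {n0} ∩ {n0,n1,n2} ∩ {n0,n1,n6} = {n0}; idom=n0
  n5: preds {n1,n2,n4}: {n0,n1} ∩ {n0,n1,n2} ∩ {n0,n1,n3,n4} = {n0,n1}; idom=n1
  n6: preds {n2,n4}: {n0,n1,n2} ∩ {n0,n1,n3,n4} = {n0,n1}; idom=n1

idom(n6) = n1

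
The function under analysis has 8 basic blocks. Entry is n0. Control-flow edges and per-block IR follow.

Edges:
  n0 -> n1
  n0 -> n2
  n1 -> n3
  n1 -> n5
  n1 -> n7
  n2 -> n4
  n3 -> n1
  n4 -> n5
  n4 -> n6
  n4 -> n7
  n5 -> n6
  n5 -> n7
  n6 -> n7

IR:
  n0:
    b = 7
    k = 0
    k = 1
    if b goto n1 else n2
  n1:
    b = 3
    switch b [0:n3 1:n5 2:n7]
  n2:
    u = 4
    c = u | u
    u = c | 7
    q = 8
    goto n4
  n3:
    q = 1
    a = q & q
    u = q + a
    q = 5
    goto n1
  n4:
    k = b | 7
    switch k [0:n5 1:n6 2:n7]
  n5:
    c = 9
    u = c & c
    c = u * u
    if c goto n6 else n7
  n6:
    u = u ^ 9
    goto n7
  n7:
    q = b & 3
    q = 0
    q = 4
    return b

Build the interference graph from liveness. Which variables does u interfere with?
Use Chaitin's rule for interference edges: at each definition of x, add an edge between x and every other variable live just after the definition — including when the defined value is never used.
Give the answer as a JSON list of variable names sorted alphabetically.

Block summaries:
  n0: def={b,k} ue=∅
  n1: def={b} ue=∅
  n2: def={c,q,u} ue=∅
  n3: def={a,q,u} ue=∅
  n4: def={k} ue={b}
  n5: def={c,u} ue=∅
  n6: def={u} ue={u}
  n7: def={q} ue={b}

Liveness:
  live n0: ∅→{b}
  live n1: ∅→{b}
  live n2: {b}→{b,u}
  live n3: ∅→∅
  live n4: {b,u}→{b,u}
  live n5: {b}→{b,u}
  live n6: {b,u}→{b}
  live n7: {b}→∅

Interference:
  a — {q}
  b — {c,k,q,u}
  c — {b,u}
  k — {b,u}
  q — {a,b,u}
  u — {b,c,k,q}

N(u) = ["b", "c", "k", "q"]

Answer: ["b", "c", "k", "q"]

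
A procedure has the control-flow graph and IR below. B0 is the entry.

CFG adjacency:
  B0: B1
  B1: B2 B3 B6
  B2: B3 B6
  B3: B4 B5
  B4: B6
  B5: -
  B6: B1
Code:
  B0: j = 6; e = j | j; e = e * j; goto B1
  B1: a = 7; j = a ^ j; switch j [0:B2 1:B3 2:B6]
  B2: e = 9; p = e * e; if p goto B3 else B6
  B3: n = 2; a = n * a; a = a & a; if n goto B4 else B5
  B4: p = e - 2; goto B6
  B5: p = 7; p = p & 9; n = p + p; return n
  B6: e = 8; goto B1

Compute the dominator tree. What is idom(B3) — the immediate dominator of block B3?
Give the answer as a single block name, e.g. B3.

idom tree: B1←B0 B2←B1 B3←B1 B4←B3 B5←B3 B6←B1
Dom∩ at merges:
  B1: preds {B0,B6}: {B0} ∩ {B0,B1,B6} = {B0}; idom=B0
  B3: preds {B1,B2}: {B0,B1} ∩ {B0,B1,B2} = {B0,B1}; idom=B1
  B6: preds {B1,B2,B4}: {B0,B1} ∩ {B0,B1,B2} ∩ {B0,B1,B3,B4} = {B0,B1}; idom=B1

idom(B3) = B1

Answer: B1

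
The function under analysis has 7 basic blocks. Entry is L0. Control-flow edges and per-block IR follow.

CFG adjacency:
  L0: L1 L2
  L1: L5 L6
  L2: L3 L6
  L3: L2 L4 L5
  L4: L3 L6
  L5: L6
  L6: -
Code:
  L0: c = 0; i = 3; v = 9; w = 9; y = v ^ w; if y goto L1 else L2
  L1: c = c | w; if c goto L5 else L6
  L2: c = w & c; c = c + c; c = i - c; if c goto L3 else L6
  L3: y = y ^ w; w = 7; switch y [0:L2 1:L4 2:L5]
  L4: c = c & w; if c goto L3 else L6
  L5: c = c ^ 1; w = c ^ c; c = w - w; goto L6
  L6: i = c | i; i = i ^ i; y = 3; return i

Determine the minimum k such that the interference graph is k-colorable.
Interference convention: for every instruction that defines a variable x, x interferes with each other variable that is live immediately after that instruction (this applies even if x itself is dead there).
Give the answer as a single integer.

Answer: 4

Analysis:
Block summaries:
  L0: {c,i,v,w,y} / ∅
  L1: {c} / {c,w}
  L2: {c} / {c,i,w}
  L3: {w,y} / {w,y}
  L4: {c} / {c,w}
  L5: {c,w} / {c}
  L6: {i,y} / {c,i}

Liveness:
  live L0: ∅→{c,i,w,y}
  live L1: {c,i,w}→{c,i}
  live L2: {c,i,w,y}→{c,i,w,y}
  live L3: {c,i,w,y}→{c,i,w,y}
  live L4: {c,i,w,y}→{c,i,w,y}
  live L5: {c,i}→{c,i}
  live L6: {c,i}→∅

Interference:
  c: {i,v,w,y}
  i: {c,v,w,y}
  v: {c,i,w}
  w: {c,i,v,y}
  y: {c,i,w}

Registers:
  lower bound: {c,i,v,w} mutually conflict ⇒ χ ≥ 4
  assign c→c0 i→c1 v→c3 w→c2 y→c3 — no edge inside a register ⇒ χ ≤ 4
  χ = 4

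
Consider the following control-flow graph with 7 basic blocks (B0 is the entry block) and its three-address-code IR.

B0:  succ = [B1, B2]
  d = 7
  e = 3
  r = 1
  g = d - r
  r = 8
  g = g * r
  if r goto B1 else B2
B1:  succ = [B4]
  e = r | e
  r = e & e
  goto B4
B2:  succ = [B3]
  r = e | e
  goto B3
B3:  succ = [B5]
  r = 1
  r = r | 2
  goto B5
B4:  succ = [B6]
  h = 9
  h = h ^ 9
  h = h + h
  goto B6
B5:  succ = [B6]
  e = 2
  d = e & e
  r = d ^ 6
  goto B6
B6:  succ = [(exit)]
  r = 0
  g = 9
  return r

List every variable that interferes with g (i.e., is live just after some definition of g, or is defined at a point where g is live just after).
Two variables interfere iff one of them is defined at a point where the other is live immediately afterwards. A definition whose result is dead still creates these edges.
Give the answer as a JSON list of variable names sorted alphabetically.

Block summaries:
  B0 def {d,e,g,r} use ∅
  B1 def {e,r} use {e,r}
  B2 def {r} use {e}
  B3 def {r} use ∅
  B4 def {h} use ∅
  B5 def {d,e,r} use ∅
  B6 def {g,r} use ∅

Liveness:
  B0: in=∅ out={e,r}
  B1: in={e,r} out=∅
  B2: in={e} out=∅
  B3: in=∅ out=∅
  B4: in=∅ out=∅
  B5: in=∅ out=∅
  B6: in=∅ out=∅

Interfere edges:
  d — {e,r}
  e — {d,g,r}
  g — {e,r}
  h — ∅
  r — {d,e,g}

N(g) = ["e", "r"]

Answer: ["e", "r"]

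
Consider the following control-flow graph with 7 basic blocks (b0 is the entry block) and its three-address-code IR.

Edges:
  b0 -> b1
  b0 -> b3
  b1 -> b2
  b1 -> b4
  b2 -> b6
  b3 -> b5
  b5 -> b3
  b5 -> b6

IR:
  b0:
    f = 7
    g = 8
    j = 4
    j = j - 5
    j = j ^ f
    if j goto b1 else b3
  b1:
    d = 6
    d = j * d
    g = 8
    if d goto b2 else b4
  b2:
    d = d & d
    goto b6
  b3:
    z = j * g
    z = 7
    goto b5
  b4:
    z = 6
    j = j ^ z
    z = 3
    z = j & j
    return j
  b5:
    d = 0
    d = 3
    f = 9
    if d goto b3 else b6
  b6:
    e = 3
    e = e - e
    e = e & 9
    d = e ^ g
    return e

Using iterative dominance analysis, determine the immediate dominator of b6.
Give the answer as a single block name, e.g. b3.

Answer: b0

Working:
idom tree: b1←b0 b2←b1 b3←b0 b4←b1 b5←b3 b6←b0
Dom at joins:
  b3: preds {b0,b5}: {b0} ∩ {b0,b3,b5} = {b0}; idom=b0
  b6: preds {b2,b5}: {b0,b1,b2} ∩ {b0,b3,b5} = {b0}; idom=b0

idom(b6) = b0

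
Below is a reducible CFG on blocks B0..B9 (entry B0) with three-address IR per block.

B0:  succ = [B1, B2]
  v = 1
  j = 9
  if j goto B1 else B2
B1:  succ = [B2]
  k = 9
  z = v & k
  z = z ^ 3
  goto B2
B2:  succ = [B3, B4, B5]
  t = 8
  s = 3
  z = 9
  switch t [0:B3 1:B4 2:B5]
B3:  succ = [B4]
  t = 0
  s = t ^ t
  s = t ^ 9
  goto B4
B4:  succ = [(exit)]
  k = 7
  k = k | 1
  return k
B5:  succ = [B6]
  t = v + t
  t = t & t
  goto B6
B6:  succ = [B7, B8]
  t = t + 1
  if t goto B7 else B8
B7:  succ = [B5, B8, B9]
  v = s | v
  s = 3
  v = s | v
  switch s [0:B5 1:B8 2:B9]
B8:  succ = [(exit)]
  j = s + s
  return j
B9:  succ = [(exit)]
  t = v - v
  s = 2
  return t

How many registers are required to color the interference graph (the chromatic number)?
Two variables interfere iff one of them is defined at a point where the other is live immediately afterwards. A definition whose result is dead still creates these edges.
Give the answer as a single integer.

Answer: 4

Working:
def/use:
  B0 def {j,v} use ∅
  B1 def {k,z} use {v}
  B2 def {s,t,z} use ∅
  B3 def {s,t} use ∅
  B4 def {k} use ∅
  B5 def {t} use {t,v}
  B6 def {t} use {t}
  B7 def {s,v} use {s,v}
  B8 def {j} use {s}
  B9 def {s,t} use {v}

Liveness:
  live B0: ∅→{v}
  live B1: {v}→{v}
  live B2: {v}→{s,t,v}
  live B3: ∅→∅
  live B4: ∅→∅
  live B5: {s,t,v}→{s,t,v}
  live B6: {s,t,v}→{s,t,v}
  live B7: {s,t,v}→{s,t,v}
  live B8: {s}→∅
  live B9: {v}→∅

Conflict graph:
  j — {v}
  k — {v}
  s — {t,v,z}
  t — {s,v,z}
  v — {j,k,s,t,z}
  z — {s,t,v}

Chromatic number:
  lower bound: {s,t,v,z} mutually conflict ⇒ χ ≥ 4
  assign j→R1 k→R1 s→R1 t→R2 v→R0 z→R3 — no edge inside a register ⇒ χ ≤ 4
  χ = 4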